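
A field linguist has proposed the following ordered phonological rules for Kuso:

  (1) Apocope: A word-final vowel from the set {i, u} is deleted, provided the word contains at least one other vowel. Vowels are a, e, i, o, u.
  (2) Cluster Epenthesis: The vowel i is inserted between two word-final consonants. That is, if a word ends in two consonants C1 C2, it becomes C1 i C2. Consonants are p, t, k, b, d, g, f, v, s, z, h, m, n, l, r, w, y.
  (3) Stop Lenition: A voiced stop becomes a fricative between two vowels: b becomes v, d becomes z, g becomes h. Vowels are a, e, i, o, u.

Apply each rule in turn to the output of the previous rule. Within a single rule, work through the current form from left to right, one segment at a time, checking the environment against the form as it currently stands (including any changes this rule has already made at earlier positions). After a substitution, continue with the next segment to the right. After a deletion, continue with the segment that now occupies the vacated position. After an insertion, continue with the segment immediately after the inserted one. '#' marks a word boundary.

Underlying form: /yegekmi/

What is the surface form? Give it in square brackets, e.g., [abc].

[yehekim]

(1) Apocope: [yegekmi] → [yegekm]
(2) Cluster Epenthesis: [yegekm] → [yegekim]
(3) Stop Lenition: [yegekim] → [yehekim]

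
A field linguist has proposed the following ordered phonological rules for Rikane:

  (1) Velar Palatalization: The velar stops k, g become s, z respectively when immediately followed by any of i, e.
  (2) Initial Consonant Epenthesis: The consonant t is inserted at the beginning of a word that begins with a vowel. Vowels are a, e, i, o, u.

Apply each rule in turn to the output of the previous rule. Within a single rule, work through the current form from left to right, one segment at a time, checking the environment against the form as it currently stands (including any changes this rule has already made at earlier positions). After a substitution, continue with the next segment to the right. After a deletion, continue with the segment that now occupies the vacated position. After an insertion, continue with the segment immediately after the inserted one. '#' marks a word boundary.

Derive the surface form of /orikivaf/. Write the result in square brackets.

[torisivaf]

(1) Velar Palatalization: [orikivaf] → [orisivaf]
(2) Initial Consonant Epenthesis: [orisivaf] → [torisivaf]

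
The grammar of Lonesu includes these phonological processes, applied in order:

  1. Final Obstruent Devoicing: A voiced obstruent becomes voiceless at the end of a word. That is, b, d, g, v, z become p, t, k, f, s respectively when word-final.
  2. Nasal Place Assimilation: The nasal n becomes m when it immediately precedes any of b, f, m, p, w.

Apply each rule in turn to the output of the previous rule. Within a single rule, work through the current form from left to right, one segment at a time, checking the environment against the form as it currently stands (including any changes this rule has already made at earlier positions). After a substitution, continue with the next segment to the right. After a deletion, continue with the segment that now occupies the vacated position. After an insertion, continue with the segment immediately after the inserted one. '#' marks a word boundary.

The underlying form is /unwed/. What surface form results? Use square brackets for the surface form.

[umwet]

1 Final Obstruent Devoicing: [unwed] → [unwet]
2 Nasal Place Assimilation: [unwet] → [umwet]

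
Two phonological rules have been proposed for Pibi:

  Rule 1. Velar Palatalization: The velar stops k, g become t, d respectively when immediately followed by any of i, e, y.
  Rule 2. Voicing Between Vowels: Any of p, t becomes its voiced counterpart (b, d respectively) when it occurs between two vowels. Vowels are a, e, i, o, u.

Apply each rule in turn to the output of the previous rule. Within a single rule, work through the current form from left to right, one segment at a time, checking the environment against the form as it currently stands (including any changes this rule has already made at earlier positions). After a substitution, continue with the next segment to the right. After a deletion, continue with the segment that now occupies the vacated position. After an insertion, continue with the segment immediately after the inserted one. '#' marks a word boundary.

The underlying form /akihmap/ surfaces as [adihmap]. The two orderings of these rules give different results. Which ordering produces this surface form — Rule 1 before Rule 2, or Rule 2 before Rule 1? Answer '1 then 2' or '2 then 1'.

1 then 2

Order 1 then 2:
  1 Velar Palatalization: [akihmap] → [atihmap]
  2 Voicing Between Vowels: [atihmap] → [adihmap]
  result: [adihmap]
Order 2 then 1:
  2 Voicing Between Vowels: no change — [akihmap]
  1 Velar Palatalization: [akihmap] → [atihmap]
  result: [atihmap]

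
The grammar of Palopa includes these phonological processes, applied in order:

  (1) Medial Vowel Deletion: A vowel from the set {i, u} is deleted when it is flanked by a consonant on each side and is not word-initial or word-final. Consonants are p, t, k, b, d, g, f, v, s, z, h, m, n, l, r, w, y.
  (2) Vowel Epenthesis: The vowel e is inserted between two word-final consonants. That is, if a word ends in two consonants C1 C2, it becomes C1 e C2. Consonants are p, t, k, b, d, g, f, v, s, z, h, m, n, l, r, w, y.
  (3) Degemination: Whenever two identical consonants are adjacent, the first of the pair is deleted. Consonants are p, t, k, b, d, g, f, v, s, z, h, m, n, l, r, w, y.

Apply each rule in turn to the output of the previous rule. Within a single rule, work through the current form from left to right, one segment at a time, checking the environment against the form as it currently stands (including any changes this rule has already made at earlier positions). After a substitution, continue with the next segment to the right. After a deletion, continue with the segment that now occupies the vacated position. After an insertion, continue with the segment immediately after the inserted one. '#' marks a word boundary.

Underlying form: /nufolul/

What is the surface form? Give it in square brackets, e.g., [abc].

(1) Medial Vowel Deletion: [nufolul] → [nfoll]
(2) Vowel Epenthesis: [nfoll] → [nfolel]
(3) Degemination: no change — [nfolel]

[nfolel]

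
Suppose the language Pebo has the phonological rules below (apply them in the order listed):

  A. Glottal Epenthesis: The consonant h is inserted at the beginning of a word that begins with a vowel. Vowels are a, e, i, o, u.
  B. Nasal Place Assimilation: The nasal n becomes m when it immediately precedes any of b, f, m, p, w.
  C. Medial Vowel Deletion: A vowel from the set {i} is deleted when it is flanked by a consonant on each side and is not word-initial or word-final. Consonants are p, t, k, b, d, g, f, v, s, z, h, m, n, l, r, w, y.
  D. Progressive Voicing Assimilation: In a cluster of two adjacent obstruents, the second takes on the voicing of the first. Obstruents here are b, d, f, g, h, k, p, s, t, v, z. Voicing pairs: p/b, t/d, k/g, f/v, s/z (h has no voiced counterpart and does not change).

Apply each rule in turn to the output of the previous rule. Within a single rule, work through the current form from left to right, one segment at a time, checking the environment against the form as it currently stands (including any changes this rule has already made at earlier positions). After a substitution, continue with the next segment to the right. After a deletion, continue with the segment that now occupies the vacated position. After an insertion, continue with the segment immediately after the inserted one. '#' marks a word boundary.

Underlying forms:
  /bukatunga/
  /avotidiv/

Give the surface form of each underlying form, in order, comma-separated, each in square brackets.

/bukatunga/:
  A Glottal Epenthesis: no change — [bukatunga]
  B Nasal Place Assimilation: no change — [bukatunga]
  C Medial Vowel Deletion: no change — [bukatunga]
  D Progressive Voicing Assimilation: no change — [bukatunga]
/avotidiv/:
  A Glottal Epenthesis: [avotidiv] → [havotidiv]
  B Nasal Place Assimilation: no change — [havotidiv]
  C Medial Vowel Deletion: [havotidiv] → [havotdv]
  D Progressive Voicing Assimilation: [havotdv] → [havottf]

[bukatunga], [havottf]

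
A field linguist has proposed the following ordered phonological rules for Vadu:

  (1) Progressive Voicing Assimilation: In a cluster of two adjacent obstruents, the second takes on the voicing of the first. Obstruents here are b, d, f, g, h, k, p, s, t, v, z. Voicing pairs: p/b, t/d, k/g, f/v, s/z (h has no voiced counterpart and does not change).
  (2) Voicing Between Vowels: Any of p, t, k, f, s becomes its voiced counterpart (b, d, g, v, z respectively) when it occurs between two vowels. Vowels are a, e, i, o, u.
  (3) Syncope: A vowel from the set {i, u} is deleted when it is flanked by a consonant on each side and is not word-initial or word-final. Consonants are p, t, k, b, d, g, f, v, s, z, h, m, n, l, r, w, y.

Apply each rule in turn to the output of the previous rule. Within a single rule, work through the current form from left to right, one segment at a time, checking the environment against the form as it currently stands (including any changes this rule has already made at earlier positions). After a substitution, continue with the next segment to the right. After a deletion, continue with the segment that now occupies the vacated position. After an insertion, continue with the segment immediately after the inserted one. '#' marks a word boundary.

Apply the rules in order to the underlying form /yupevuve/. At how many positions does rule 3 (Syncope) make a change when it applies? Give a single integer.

2

(1) Progressive Voicing Assimilation: no change — [yupevuve]
(2) Voicing Between Vowels: [yupevuve] → [yubevuve]
(3) Syncope: [yubevuve] → [ybevve]
Rule 3 changed 2 position(s).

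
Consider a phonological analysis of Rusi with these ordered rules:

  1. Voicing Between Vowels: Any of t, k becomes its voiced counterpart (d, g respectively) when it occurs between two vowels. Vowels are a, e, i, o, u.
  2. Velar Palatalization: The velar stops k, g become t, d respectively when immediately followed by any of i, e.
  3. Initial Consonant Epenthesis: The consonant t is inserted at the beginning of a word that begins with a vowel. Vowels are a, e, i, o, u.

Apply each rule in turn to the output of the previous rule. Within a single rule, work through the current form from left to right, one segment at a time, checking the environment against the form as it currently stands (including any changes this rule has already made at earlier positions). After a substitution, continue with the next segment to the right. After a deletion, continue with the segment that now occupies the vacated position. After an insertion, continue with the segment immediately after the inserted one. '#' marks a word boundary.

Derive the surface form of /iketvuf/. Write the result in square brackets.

1 Voicing Between Vowels: [iketvuf] → [igetvuf]
2 Velar Palatalization: [igetvuf] → [idetvuf]
3 Initial Consonant Epenthesis: [idetvuf] → [tidetvuf]

[tidetvuf]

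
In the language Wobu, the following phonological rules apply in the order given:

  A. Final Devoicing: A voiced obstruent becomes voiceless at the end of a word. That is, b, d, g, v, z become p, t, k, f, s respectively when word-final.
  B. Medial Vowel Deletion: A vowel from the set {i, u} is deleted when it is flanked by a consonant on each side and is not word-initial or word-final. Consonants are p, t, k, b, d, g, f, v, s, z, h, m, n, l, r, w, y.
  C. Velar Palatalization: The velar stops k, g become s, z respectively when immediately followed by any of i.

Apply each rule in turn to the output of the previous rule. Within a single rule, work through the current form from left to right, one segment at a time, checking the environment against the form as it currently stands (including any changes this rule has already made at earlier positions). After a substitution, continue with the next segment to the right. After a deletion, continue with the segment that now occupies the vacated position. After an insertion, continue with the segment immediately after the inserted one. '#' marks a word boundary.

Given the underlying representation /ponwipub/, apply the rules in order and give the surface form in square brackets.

A Final Devoicing: [ponwipub] → [ponwipup]
B Medial Vowel Deletion: [ponwipup] → [ponwpp]
C Velar Palatalization: no change — [ponwpp]

[ponwpp]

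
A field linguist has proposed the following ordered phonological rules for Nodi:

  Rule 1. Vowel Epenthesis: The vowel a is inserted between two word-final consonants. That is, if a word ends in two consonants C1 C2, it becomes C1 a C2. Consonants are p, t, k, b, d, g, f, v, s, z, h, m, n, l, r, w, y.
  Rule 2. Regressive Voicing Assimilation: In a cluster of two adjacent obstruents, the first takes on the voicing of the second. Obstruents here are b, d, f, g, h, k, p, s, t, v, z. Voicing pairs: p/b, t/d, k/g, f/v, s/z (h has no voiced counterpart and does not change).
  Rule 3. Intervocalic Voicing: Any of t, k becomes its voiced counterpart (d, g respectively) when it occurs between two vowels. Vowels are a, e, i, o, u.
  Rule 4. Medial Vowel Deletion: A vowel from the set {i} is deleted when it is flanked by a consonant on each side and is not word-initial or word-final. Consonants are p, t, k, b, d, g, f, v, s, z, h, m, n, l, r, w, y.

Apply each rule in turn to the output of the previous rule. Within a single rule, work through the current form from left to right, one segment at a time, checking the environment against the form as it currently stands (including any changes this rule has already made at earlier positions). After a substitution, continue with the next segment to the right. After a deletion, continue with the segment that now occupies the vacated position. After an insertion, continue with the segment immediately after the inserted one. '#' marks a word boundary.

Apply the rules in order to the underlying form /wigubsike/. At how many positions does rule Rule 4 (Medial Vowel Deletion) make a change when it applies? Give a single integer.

Rule 1 Vowel Epenthesis: no change — [wigubsike]
Rule 2 Regressive Voicing Assimilation: [wigubsike] → [wigupsike]
Rule 3 Intervocalic Voicing: [wigupsike] → [wigupsige]
Rule 4 Medial Vowel Deletion: [wigupsige] → [wgupsge]
Rule Rule 4 changed 2 position(s).

2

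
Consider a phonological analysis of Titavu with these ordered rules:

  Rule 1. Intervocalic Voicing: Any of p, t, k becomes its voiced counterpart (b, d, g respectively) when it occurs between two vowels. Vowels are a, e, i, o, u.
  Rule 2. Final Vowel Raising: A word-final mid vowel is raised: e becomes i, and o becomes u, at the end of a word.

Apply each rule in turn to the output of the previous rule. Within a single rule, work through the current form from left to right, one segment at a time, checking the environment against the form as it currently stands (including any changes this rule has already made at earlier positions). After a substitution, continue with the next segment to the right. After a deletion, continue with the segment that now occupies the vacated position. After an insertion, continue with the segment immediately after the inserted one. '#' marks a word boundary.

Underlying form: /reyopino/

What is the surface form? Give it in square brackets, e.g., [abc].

Rule 1 Intervocalic Voicing: [reyopino] → [reyobino]
Rule 2 Final Vowel Raising: [reyobino] → [reyobinu]

[reyobinu]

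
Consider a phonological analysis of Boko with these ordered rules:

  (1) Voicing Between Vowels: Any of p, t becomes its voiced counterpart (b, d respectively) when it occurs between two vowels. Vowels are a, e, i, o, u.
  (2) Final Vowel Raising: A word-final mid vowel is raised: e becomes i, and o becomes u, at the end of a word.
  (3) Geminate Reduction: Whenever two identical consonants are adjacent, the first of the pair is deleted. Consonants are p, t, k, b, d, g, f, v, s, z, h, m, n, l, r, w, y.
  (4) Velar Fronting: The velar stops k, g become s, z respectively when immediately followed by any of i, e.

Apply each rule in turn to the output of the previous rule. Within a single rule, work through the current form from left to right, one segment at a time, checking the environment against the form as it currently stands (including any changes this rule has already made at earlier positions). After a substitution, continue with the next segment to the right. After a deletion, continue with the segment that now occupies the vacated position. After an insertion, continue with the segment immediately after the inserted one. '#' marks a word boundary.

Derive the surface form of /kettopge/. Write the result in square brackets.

[setopzi]

(1) Voicing Between Vowels: no change — [kettopge]
(2) Final Vowel Raising: [kettopge] → [kettopgi]
(3) Geminate Reduction: [kettopgi] → [ketopgi]
(4) Velar Fronting: [ketopgi] → [setopzi]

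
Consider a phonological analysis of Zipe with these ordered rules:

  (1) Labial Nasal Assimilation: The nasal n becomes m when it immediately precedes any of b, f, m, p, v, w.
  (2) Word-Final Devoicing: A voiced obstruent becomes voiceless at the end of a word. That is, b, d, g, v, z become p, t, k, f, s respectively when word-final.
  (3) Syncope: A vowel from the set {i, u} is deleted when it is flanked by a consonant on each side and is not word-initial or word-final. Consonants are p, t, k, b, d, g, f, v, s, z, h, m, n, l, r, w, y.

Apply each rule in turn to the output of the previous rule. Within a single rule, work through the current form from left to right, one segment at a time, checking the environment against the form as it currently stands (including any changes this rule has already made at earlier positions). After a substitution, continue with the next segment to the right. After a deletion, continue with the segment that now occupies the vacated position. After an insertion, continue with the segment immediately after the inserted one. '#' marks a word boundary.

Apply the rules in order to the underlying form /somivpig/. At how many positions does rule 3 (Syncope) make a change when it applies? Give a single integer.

(1) Labial Nasal Assimilation: no change — [somivpig]
(2) Word-Final Devoicing: [somivpig] → [somivpik]
(3) Syncope: [somivpik] → [somvpk]
Rule 3 changed 2 position(s).

2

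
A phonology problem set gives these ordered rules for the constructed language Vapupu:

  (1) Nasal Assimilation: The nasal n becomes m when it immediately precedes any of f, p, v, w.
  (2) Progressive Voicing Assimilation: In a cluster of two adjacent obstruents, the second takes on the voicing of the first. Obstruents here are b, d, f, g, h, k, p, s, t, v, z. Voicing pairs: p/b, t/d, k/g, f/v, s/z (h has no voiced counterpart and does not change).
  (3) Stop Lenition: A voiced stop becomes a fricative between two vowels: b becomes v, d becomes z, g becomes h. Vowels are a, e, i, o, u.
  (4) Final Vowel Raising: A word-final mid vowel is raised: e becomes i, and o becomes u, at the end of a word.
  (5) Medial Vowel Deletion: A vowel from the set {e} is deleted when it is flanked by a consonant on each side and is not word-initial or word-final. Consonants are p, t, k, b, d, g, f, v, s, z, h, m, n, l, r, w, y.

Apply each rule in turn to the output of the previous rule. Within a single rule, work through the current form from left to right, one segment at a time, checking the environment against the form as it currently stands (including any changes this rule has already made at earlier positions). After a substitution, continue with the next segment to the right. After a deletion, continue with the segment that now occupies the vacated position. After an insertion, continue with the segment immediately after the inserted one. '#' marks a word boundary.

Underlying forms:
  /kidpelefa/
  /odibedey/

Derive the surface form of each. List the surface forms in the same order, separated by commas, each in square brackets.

/kidpelefa/:
  (1) Nasal Assimilation: no change — [kidpelefa]
  (2) Progressive Voicing Assimilation: [kidpelefa] → [kidbelefa]
  (3) Stop Lenition: no change — [kidbelefa]
  (4) Final Vowel Raising: no change — [kidbelefa]
  (5) Medial Vowel Deletion: [kidbelefa] → [kidblfa]
/odibedey/:
  (1) Nasal Assimilation: no change — [odibedey]
  (2) Progressive Voicing Assimilation: no change — [odibedey]
  (3) Stop Lenition: [odibedey] → [ozivezey]
  (4) Final Vowel Raising: no change — [ozivezey]
  (5) Medial Vowel Deletion: [ozivezey] → [ozivzy]

[kidblfa], [ozivzy]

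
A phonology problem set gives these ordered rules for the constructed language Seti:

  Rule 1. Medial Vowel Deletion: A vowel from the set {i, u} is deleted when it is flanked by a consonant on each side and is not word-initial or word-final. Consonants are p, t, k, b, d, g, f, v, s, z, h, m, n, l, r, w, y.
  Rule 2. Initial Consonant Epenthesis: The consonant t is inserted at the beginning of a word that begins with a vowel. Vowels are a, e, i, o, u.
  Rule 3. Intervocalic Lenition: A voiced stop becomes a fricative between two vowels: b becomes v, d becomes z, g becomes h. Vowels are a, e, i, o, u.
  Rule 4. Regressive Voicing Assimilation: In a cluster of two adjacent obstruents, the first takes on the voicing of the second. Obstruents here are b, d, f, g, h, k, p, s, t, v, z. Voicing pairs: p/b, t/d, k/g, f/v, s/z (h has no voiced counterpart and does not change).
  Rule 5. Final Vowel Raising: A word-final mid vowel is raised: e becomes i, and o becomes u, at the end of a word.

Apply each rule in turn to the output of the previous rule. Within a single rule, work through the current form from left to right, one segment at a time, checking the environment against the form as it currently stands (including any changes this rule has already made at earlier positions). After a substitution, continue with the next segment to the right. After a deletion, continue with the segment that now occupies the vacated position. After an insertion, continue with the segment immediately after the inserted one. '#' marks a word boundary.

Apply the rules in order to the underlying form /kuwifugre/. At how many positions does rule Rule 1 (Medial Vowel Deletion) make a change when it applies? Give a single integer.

Rule 1 Medial Vowel Deletion: [kuwifugre] → [kwfgre]
Rule 2 Initial Consonant Epenthesis: no change — [kwfgre]
Rule 3 Intervocalic Lenition: no change — [kwfgre]
Rule 4 Regressive Voicing Assimilation: [kwfgre] → [kwvgre]
Rule 5 Final Vowel Raising: [kwvgre] → [kwvgri]
Rule Rule 1 changed 3 position(s).

3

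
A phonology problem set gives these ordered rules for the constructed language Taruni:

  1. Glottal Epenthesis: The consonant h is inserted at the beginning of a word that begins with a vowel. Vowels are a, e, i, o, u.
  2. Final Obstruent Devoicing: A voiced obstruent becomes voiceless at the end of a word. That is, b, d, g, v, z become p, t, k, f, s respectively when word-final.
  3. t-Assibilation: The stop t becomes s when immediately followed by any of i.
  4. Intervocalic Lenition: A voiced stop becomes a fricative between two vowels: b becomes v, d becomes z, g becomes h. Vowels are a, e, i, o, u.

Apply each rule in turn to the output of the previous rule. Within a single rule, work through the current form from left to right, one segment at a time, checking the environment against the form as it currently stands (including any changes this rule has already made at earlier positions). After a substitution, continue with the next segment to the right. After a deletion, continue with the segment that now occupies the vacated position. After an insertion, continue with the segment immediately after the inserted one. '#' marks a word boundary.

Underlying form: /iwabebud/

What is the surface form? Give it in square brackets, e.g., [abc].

1 Glottal Epenthesis: [iwabebud] → [hiwabebud]
2 Final Obstruent Devoicing: [hiwabebud] → [hiwabebut]
3 t-Assibilation: no change — [hiwabebut]
4 Intervocalic Lenition: [hiwabebut] → [hiwavevut]

[hiwavevut]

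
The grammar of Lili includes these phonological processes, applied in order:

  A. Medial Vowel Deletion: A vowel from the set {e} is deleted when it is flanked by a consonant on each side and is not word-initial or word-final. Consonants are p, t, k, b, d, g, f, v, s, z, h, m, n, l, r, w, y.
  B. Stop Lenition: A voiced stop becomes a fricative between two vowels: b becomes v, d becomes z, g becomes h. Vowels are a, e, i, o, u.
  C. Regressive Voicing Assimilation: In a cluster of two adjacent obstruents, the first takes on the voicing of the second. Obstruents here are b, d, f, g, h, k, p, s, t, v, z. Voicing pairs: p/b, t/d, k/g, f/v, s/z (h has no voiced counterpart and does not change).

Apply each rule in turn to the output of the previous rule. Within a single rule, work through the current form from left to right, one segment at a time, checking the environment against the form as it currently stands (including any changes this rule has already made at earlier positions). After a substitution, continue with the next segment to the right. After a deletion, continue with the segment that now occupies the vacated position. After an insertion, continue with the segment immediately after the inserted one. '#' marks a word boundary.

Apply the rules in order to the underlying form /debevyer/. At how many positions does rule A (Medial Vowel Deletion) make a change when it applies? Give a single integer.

3

A Medial Vowel Deletion: [debevyer] → [dbvyr]
B Stop Lenition: no change — [dbvyr]
C Regressive Voicing Assimilation: no change — [dbvyr]
Rule A changed 3 position(s).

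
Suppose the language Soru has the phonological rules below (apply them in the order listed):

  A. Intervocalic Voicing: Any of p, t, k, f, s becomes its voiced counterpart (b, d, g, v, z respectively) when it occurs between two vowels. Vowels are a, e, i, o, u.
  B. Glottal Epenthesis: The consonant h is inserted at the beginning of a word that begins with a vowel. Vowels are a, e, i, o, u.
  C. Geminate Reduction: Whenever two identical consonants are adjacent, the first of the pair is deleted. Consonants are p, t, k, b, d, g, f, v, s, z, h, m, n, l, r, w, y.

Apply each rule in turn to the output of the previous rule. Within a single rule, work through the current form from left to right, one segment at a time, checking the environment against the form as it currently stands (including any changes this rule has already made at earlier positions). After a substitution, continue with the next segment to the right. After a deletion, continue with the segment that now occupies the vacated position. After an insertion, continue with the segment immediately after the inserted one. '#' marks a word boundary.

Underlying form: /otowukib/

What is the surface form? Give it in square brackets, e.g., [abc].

A Intervocalic Voicing: [otowukib] → [odowugib]
B Glottal Epenthesis: [odowugib] → [hodowugib]
C Geminate Reduction: no change — [hodowugib]

[hodowugib]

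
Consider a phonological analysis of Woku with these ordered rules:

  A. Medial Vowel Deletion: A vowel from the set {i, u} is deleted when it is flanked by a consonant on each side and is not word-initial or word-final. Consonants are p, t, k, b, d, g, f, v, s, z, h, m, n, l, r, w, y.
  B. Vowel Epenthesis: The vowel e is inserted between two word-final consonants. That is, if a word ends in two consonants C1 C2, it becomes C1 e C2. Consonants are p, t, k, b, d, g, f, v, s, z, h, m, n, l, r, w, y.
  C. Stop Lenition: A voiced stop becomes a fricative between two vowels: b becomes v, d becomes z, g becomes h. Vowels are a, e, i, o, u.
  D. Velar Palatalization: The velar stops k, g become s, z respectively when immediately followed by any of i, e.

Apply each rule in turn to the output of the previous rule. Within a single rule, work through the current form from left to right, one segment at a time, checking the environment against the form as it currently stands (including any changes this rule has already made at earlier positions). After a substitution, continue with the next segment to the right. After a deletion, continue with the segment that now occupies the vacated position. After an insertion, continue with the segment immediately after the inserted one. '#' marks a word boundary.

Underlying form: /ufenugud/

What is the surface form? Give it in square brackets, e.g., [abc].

A Medial Vowel Deletion: [ufenugud] → [ufengd]
B Vowel Epenthesis: [ufengd] → [ufenged]
C Stop Lenition: no change — [ufenged]
D Velar Palatalization: [ufenged] → [ufenzed]

[ufenzed]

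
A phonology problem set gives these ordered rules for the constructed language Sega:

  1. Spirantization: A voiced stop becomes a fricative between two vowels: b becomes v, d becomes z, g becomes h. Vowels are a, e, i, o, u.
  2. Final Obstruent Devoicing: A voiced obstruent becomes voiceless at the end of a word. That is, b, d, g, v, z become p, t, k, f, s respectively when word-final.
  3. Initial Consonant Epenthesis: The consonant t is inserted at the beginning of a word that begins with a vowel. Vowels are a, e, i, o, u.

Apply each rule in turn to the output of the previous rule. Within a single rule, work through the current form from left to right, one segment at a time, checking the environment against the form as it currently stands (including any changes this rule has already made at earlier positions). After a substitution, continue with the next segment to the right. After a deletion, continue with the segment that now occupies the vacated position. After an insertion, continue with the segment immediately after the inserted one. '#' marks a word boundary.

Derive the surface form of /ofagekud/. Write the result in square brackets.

[tofahekut]

1 Spirantization: [ofagekud] → [ofahekud]
2 Final Obstruent Devoicing: [ofahekud] → [ofahekut]
3 Initial Consonant Epenthesis: [ofahekut] → [tofahekut]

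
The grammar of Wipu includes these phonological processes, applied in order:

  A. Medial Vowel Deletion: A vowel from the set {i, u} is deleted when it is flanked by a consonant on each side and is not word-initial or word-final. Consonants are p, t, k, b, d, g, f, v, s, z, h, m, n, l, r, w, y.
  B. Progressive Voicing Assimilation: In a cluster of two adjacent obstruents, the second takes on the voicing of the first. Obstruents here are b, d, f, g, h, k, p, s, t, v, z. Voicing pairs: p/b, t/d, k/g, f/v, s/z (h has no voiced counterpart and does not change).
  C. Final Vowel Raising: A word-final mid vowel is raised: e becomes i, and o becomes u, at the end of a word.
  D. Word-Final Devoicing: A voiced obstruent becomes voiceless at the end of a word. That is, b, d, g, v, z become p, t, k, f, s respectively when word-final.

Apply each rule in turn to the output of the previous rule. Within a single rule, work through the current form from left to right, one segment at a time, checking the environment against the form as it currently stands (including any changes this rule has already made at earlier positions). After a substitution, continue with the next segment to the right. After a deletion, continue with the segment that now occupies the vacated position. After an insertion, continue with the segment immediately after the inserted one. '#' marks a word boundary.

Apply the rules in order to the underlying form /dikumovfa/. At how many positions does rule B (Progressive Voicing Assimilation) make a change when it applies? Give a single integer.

2

A Medial Vowel Deletion: [dikumovfa] → [dkmovfa]
B Progressive Voicing Assimilation: [dkmovfa] → [dgmovva]
C Final Vowel Raising: no change — [dgmovva]
D Word-Final Devoicing: no change — [dgmovva]
Rule B changed 2 position(s).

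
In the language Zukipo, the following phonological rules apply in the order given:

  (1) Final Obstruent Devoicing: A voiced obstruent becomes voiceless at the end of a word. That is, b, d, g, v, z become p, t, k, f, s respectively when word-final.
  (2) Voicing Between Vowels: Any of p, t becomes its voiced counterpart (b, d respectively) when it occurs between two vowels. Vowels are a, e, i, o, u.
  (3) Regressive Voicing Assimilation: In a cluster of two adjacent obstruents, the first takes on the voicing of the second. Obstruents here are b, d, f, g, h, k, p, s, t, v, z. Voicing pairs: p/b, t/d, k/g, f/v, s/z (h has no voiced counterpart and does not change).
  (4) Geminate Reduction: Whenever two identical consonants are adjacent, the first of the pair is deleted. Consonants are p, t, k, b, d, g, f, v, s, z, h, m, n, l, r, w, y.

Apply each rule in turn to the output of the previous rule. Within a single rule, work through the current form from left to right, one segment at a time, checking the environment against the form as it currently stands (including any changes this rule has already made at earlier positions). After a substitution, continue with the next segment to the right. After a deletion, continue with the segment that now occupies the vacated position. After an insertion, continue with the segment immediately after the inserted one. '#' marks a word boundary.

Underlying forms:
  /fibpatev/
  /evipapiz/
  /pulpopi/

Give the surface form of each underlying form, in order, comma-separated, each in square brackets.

[fipadef], [evibabis], [pulpobi]

/fibpatev/:
  (1) Final Obstruent Devoicing: [fibpatev] → [fibpatef]
  (2) Voicing Between Vowels: [fibpatef] → [fibpadef]
  (3) Regressive Voicing Assimilation: [fibpadef] → [fippadef]
  (4) Geminate Reduction: [fippadef] → [fipadef]
/evipapiz/:
  (1) Final Obstruent Devoicing: [evipapiz] → [evipapis]
  (2) Voicing Between Vowels: [evipapis] → [evibabis]
  (3) Regressive Voicing Assimilation: no change — [evibabis]
  (4) Geminate Reduction: no change — [evibabis]
/pulpopi/:
  (1) Final Obstruent Devoicing: no change — [pulpopi]
  (2) Voicing Between Vowels: [pulpopi] → [pulpobi]
  (3) Regressive Voicing Assimilation: no change — [pulpobi]
  (4) Geminate Reduction: no change — [pulpobi]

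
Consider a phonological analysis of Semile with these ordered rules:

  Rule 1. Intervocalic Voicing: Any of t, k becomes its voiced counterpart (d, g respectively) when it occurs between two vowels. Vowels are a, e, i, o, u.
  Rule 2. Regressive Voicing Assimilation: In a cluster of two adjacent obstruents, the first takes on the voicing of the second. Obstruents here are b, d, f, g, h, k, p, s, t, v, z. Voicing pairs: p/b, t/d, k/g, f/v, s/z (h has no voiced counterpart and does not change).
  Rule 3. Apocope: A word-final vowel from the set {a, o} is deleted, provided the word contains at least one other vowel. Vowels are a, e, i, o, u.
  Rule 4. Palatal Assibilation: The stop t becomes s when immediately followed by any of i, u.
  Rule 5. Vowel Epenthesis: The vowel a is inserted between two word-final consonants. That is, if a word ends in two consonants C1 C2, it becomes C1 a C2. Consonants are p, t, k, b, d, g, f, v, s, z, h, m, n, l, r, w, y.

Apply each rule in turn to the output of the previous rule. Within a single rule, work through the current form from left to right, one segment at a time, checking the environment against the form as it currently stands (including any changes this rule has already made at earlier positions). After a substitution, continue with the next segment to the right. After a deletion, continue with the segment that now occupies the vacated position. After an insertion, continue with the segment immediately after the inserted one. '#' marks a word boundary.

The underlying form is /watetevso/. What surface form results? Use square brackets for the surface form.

Rule 1 Intervocalic Voicing: [watetevso] → [wadedevso]
Rule 2 Regressive Voicing Assimilation: [wadedevso] → [wadedefso]
Rule 3 Apocope: [wadedefso] → [wadedefs]
Rule 4 Palatal Assibilation: no change — [wadedefs]
Rule 5 Vowel Epenthesis: [wadedefs] → [wadedefas]

[wadedefas]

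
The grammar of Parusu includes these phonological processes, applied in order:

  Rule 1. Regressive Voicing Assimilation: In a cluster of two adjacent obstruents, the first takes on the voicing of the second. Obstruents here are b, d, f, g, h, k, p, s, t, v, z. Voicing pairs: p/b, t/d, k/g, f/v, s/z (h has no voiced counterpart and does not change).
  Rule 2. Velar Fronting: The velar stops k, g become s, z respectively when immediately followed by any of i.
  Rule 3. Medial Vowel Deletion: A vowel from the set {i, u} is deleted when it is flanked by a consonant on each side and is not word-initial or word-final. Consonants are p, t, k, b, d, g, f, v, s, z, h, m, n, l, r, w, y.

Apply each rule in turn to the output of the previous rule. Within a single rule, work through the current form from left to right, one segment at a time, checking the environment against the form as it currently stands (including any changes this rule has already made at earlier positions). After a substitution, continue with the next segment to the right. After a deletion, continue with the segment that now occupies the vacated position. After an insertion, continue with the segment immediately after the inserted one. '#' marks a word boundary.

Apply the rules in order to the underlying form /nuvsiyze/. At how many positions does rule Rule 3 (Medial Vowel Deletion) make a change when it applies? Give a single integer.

2

Rule 1 Regressive Voicing Assimilation: [nuvsiyze] → [nufsiyze]
Rule 2 Velar Fronting: no change — [nufsiyze]
Rule 3 Medial Vowel Deletion: [nufsiyze] → [nfsyze]
Rule Rule 3 changed 2 position(s).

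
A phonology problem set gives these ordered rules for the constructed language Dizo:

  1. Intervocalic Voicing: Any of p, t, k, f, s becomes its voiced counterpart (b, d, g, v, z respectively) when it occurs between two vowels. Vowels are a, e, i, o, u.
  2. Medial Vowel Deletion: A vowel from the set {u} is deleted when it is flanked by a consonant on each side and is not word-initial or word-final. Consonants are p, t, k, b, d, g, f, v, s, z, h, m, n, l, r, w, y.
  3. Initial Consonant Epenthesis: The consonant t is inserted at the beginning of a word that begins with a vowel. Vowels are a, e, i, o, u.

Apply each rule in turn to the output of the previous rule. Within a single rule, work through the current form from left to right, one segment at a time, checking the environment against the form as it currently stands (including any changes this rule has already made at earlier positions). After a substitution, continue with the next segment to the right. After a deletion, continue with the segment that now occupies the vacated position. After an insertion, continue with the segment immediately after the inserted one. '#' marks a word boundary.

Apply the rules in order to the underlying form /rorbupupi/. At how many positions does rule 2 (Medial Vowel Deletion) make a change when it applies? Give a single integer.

2

1 Intervocalic Voicing: [rorbupupi] → [rorbububi]
2 Medial Vowel Deletion: [rorbububi] → [rorbbbi]
3 Initial Consonant Epenthesis: no change — [rorbbbi]
Rule 2 changed 2 position(s).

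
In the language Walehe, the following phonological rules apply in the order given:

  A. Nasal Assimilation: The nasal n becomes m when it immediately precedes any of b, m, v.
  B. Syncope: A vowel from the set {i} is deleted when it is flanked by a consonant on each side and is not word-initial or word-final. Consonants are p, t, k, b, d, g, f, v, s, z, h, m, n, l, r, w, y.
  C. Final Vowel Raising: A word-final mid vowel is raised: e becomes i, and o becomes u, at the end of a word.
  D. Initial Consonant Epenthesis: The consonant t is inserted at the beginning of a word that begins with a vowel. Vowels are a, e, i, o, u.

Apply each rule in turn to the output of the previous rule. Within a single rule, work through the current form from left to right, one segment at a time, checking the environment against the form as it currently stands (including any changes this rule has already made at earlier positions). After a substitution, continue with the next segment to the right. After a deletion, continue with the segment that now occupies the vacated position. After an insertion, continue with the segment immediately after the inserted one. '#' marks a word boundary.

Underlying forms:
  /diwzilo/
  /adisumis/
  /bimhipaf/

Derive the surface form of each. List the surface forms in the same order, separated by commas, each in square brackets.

[dwzlu], [tadsums], [bmhpaf]

/diwzilo/:
  A Nasal Assimilation: no change — [diwzilo]
  B Syncope: [diwzilo] → [dwzlo]
  C Final Vowel Raising: [dwzlo] → [dwzlu]
  D Initial Consonant Epenthesis: no change — [dwzlu]
/adisumis/:
  A Nasal Assimilation: no change — [adisumis]
  B Syncope: [adisumis] → [adsums]
  C Final Vowel Raising: no change — [adsums]
  D Initial Consonant Epenthesis: [adsums] → [tadsums]
/bimhipaf/:
  A Nasal Assimilation: no change — [bimhipaf]
  B Syncope: [bimhipaf] → [bmhpaf]
  C Final Vowel Raising: no change — [bmhpaf]
  D Initial Consonant Epenthesis: no change — [bmhpaf]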